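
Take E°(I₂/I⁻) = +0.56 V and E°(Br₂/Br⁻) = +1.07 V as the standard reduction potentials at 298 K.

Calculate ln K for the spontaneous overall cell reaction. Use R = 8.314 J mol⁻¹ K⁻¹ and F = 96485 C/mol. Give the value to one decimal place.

39.7

Cathode: Br₂/Br⁻; anode: I₂/I⁻. E°cell = (+1.07) − (+0.56) = +0.51 V, with n = 2.
ΔG° = −nFE° = −RT ln K, so ln K = nFE°/(RT) = (2)(96485)(+0.51) / ((8.314)(298)) = 39.722.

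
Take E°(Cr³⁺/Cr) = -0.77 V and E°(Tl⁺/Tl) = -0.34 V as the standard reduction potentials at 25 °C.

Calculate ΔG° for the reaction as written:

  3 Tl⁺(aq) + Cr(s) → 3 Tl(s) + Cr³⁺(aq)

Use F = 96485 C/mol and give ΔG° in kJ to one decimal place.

As written, Tl⁺/Tl is reduced (cathode) and Cr³⁺/Cr is oxidised (anode), so E°cell = (-0.34) − (-0.77) = +0.43 V.
Balancing electrons gives n = 3.
ΔG° = −nFE° = −(3)(96485)(+0.43) = -124,466 J = -124.5 kJ.

-124.5 kJ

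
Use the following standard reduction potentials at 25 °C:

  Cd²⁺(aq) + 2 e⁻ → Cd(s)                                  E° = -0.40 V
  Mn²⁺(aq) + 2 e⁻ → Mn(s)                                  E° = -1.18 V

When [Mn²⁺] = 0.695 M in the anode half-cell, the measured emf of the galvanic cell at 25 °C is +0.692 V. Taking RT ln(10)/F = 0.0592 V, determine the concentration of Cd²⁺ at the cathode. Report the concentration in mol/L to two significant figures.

0.00074 M

Cd²⁺/Cd is the cathode, Mn²⁺/Mn the anode: E°cell = +0.78 V, n = 2.
Overall reaction: Cd²⁺(aq) + Mn(s) → Cd(s) + Mn²⁺(aq); Q = [Mn²⁺]^1/[Cd²⁺]^1.
From E = E° − (0.0592/n) log Q: log Q = (E° − E)·n/0.0592 = (+0.78 − (+0.692))·2/0.0592 = 2.9730.
So 1·log[Cd²⁺] = 1·log(0.695) − log Q = -0.1580 − (2.9730) = -3.1310; [Cd²⁺] = 10^(-3.1310) ≈ 0.00074 M.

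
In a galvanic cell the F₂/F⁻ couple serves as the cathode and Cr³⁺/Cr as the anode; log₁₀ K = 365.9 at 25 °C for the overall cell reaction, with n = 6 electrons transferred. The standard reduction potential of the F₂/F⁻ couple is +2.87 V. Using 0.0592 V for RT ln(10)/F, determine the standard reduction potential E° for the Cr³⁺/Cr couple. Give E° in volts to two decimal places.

-0.74 V

E°cell = (0.0592/n)·log K = (0.0592/6)(365.9) = +3.610 V.
Since F₂/F⁻ is the cathode and Cr³⁺/Cr the anode, E°cell = E°(F₂/F⁻) − E°(Cr³⁺/Cr).
So E°(Cr³⁺/Cr) = E°(F₂/F⁻) − E°cell = (+2.87) − (+3.610) = -0.74 V.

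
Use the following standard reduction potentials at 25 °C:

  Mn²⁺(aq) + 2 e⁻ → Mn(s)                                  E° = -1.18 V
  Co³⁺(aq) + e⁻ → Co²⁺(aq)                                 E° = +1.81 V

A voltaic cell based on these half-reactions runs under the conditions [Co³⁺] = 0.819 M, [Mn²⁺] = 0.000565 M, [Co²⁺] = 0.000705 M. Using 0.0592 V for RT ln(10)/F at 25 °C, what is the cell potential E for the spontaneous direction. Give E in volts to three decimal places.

+3.268 V

Co³⁺/Co²⁺ is the cathode (higher E°), Mn²⁺/Mn the anode: E°cell = +1.81 − (-1.18) = +2.99 V, n = 2.
Overall: 2 Co³⁺(aq) + Mn(s) → 2 Co²⁺(aq) + Mn²⁺(aq)
Q = [Co²⁺]^2·[Mn²⁺] / ([Co³⁺]^2); log Q = -9.378.
E = E° − (0.0592/n) log Q = +2.99 − (0.0592/2)(-9.378) = +3.268 V.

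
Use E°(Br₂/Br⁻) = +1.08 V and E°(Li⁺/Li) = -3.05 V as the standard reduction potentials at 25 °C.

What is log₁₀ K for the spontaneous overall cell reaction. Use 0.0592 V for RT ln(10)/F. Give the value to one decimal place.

139.5

Cathode: Br₂/Br⁻; anode: Li⁺/Li. E°cell = +4.13 V, n = 2.
log K = nE°cell / 0.0592 = (2)(+4.13) / 0.0592 = 139.5.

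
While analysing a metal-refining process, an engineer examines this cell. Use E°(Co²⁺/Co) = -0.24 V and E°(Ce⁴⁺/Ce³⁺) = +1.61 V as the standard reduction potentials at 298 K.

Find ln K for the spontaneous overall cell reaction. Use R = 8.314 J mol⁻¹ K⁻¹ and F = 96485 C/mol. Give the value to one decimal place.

Cathode: Ce⁴⁺/Ce³⁺; anode: Co²⁺/Co. E°cell = (+1.61) − (-0.24) = +1.85 V, with n = 2.
ΔG° = −nFE° = −RT ln K, so ln K = nFE°/(RT) = (2)(96485)(+1.85) / ((8.314)(298)) = 144.090.

144.1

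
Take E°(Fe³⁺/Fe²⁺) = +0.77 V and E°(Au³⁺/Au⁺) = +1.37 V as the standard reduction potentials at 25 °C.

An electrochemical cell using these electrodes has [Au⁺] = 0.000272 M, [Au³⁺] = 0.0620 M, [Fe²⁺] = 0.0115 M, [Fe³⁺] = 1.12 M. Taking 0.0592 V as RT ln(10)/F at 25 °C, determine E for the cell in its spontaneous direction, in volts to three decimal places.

+0.552 V

Au³⁺/Au⁺ is the cathode (higher E°), Fe³⁺/Fe²⁺ the anode: E°cell = +1.37 − (+0.77) = +0.60 V, n = 2.
Overall: Au³⁺(aq) + 2 Fe²⁺(aq) → Au⁺(aq) + 2 Fe³⁺(aq)
Q = [Au⁺]·[Fe³⁺]^2 / ([Au³⁺]·[Fe²⁺]^2); log Q = 1.619.
E = E° − (0.0592/n) log Q = +0.60 − (0.0592/2)(1.619) = +0.552 V.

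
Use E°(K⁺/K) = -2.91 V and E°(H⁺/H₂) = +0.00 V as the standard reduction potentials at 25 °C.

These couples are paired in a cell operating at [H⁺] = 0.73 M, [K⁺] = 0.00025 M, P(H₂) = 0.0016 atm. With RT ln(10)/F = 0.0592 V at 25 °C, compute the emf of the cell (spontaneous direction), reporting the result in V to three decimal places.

+3.198 V

H⁺/H₂ is the cathode (higher E°), K⁺/K the anode: E°cell = +0.00 − (-2.91) = +2.91 V, n = 2.
Overall: 2 H⁺(aq) + 2 K(s) → H₂(g) + 2 K⁺(aq)
Q = P(H₂)·[K⁺]^2 / ([H⁺]^2); log Q = -9.727.
E = E° − (0.0592/n) log Q = +2.91 − (0.0592/2)(-9.727) = +3.198 V.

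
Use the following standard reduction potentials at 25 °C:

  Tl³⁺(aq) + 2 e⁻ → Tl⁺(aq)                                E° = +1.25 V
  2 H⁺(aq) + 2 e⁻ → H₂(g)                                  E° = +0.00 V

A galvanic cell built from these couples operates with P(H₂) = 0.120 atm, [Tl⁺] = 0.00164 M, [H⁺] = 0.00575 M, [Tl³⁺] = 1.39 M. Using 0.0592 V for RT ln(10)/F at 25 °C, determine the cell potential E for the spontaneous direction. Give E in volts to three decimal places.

+1.442 V

Tl³⁺/Tl⁺ is the cathode (higher E°), H⁺/H₂ the anode: E°cell = +1.25 − (+0.00) = +1.25 V, n = 2.
Overall: Tl³⁺(aq) + H₂(g) → Tl⁺(aq) + 2 H⁺(aq)
Q = [Tl⁺]·[H⁺]^2 / ([Tl³⁺]·P(H₂)); log Q = -6.488.
E = E° − (0.0592/n) log Q = +1.25 − (0.0592/2)(-6.488) = +1.442 V.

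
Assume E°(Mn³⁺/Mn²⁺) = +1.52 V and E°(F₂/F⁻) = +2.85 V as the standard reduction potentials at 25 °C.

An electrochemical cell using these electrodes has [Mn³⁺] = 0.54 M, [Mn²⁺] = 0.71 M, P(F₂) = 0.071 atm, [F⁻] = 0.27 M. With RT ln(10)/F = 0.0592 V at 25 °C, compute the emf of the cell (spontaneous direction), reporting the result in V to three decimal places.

+1.337 V

F₂/F⁻ is the cathode (higher E°), Mn³⁺/Mn²⁺ the anode: E°cell = +2.85 − (+1.52) = +1.33 V, n = 2.
Overall: F₂(g) + 2 Mn²⁺(aq) → 2 F⁻(aq) + 2 Mn³⁺(aq)
Q = [F⁻]^2·[Mn³⁺]^2 / (P(F₂)·[Mn²⁺]^2); log Q = -0.226.
E = E° − (0.0592/n) log Q = +1.33 − (0.0592/2)(-0.226) = +1.337 V.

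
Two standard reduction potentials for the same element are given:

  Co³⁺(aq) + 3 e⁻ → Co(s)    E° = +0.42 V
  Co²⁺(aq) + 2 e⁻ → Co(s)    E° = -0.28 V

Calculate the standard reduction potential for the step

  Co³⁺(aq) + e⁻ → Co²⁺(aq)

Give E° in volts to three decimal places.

+1.820 V

Sequential free energies add, so n₃E°₃ = n₁E°₁ + n₂E°₂.
With n₃ = 3, and the known step contributing 2×(-0.28) V, the unknown satisfies 1·E° = 3×(+0.42) − 2×(-0.28) = +1.820.
E° = +1.820 / 1 = +1.820 V.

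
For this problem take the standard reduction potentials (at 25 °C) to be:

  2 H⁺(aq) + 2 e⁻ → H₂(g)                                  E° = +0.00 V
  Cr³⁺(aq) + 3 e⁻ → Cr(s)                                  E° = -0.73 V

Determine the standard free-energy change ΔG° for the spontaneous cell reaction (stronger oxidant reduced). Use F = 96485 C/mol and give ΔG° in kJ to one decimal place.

H⁺/H₂ (E° = +0.00 V) is the cathode; Cr³⁺/Cr (E° = -0.73 V) is the anode, so E°cell = +0.73 V.
Balancing electrons gives n = 6 (lcm of 2 and 3).
ΔG° = −nFE° = −(6)(96485)(+0.73) = -422,604 J = -422.6 kJ.

-422.6 kJ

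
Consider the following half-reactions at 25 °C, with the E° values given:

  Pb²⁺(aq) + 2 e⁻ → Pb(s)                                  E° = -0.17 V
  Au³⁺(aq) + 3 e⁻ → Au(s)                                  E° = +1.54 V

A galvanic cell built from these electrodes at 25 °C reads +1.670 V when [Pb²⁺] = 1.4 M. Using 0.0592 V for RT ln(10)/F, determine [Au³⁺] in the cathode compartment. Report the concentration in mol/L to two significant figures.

Au³⁺/Au is the cathode, Pb²⁺/Pb the anode: E°cell = +1.71 V, n = 6.
Overall reaction: 2 Au³⁺(aq) + 3 Pb(s) → 2 Au(s) + 3 Pb²⁺(aq); Q = [Pb²⁺]^3/[Au³⁺]^2.
From E = E° − (0.0592/n) log Q: log Q = (E° − E)·n/0.0592 = (+1.71 − (+1.670))·6/0.0592 = 4.0541.
So 2·log[Au³⁺] = 3·log(1.4) − log Q = 0.4384 − (4.0541) = -3.6157; log[Au³⁺] = -3.6157 / 2 = -1.8078; [Au³⁺] = 10^(-1.8078) ≈ 0.016 M.

0.016 M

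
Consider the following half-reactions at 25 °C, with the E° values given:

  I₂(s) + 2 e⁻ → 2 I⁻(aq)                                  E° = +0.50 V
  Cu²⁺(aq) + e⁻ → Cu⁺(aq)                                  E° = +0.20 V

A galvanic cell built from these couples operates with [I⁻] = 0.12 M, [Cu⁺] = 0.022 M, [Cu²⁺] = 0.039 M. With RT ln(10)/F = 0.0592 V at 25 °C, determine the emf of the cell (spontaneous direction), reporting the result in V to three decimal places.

+0.340 V

I₂/I⁻ is the cathode (higher E°), Cu²⁺/Cu⁺ the anode: E°cell = +0.50 − (+0.20) = +0.30 V, n = 2.
Overall: I₂(s) + 2 Cu⁺(aq) → 2 I⁻(aq) + 2 Cu²⁺(aq)
Q = [I⁻]^2·[Cu²⁺]^2 / ([Cu⁺]^2); log Q = -1.344.
E = E° − (0.0592/n) log Q = +0.30 − (0.0592/2)(-1.344) = +0.340 V.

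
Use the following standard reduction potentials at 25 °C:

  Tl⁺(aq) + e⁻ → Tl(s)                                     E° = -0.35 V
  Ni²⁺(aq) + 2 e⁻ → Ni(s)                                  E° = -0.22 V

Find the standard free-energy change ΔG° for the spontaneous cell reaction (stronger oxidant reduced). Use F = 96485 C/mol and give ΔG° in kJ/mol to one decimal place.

-25.1 kJ/mol

Ni²⁺/Ni (E° = -0.22 V) is the cathode; Tl⁺/Tl (E° = -0.35 V) is the anode, so E°cell = +0.13 V.
Balancing electrons gives n = 2 (lcm of 2 and 1).
ΔG° = −nFE° = −(2)(96485)(+0.13) = -25,086 J = -25.1 kJ/mol.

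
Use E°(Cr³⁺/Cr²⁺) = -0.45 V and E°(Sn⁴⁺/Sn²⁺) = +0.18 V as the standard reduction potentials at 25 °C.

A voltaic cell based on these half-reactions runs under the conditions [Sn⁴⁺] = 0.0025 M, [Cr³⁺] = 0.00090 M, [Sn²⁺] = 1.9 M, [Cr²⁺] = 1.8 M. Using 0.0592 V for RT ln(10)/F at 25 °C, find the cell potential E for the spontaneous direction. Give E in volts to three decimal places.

Sn⁴⁺/Sn²⁺ is the cathode (higher E°), Cr³⁺/Cr²⁺ the anode: E°cell = +0.18 − (-0.45) = +0.63 V, n = 2.
Overall: Sn⁴⁺(aq) + 2 Cr²⁺(aq) → Sn²⁺(aq) + 2 Cr³⁺(aq)
Q = [Sn²⁺]·[Cr³⁺]^2 / ([Sn⁴⁺]·[Cr²⁺]^2); log Q = -3.721.
E = E° − (0.0592/n) log Q = +0.63 − (0.0592/2)(-3.721) = +0.740 V.

+0.740 V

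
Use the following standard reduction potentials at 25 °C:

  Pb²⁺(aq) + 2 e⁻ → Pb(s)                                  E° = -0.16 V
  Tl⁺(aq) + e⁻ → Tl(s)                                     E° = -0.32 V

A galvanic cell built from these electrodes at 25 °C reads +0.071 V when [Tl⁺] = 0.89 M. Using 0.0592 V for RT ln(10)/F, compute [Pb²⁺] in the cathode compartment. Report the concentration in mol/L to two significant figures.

Pb²⁺/Pb is the cathode, Tl⁺/Tl the anode: E°cell = +0.16 V, n = 2.
Overall reaction: Pb²⁺(aq) + 2 Tl(s) → Pb(s) + 2 Tl⁺(aq); Q = [Tl⁺]^2/[Pb²⁺]^1.
From E = E° − (0.0592/n) log Q: log Q = (E° − E)·n/0.0592 = (+0.16 − (+0.071))·2/0.0592 = 3.0068.
So 1·log[Pb²⁺] = 2·log(0.89) − log Q = -0.1012 − (3.0068) = -3.1080; [Pb²⁺] = 10^(-3.1080) ≈ 0.00078 M.

0.00078 M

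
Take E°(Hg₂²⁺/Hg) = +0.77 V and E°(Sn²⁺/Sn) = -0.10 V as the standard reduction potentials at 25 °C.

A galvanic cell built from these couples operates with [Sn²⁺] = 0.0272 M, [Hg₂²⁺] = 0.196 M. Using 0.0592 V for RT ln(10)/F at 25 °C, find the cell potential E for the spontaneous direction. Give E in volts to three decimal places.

+0.895 V

Hg₂²⁺/Hg is the cathode (higher E°), Sn²⁺/Sn the anode: E°cell = +0.77 − (-0.10) = +0.87 V, n = 2.
Overall: Hg₂²⁺(aq) + Sn(s) → 2 Hg(l) + Sn²⁺(aq)
Q = [Sn²⁺] / ([Hg₂²⁺]); log Q = -0.858.
E = E° − (0.0592/n) log Q = +0.87 − (0.0592/2)(-0.858) = +0.895 V.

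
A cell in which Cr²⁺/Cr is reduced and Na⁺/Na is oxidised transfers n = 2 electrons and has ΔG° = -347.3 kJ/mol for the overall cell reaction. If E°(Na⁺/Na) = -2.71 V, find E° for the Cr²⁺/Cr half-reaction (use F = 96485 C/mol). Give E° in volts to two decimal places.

E°cell = −ΔG°/(nF) = −(-347.3×10³)/((2)(96485)) = +1.800 V.
Since Cr²⁺/Cr is the cathode and Na⁺/Na the anode, E°cell = E°(Cr²⁺/Cr) − E°(Na⁺/Na).
So E°(Cr²⁺/Cr) = E°cell + E°(Na⁺/Na) = +1.800 + (-2.71) = -0.91 V.

-0.91 V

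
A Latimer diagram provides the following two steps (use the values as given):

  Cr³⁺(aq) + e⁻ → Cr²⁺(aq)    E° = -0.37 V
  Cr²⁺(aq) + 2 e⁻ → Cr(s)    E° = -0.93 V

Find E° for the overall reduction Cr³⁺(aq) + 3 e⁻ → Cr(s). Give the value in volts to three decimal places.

Standard free energies of sequential steps add: ΔG°₃ = ΔG°₁ + ΔG°₂, so n₃E°₃ = n₁E°₁ + n₂E°₂.
E°₃ = (1×-0.37 + 2×-0.93) / 3 = (-2.230) / 3 = -0.743 V.
E° values themselves are not directly additive — weighting by electron count is essential.

-0.743 V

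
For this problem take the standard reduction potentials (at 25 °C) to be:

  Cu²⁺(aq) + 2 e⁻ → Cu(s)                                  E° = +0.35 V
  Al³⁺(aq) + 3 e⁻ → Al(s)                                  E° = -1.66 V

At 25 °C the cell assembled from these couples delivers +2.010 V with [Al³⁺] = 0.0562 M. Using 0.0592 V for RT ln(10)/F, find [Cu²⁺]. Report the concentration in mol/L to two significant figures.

0.15 M

Cu²⁺/Cu is the cathode, Al³⁺/Al the anode: E°cell = +2.01 V, n = 6.
Overall reaction: 3 Cu²⁺(aq) + 2 Al(s) → 3 Cu(s) + 2 Al³⁺(aq); Q = [Al³⁺]^2/[Cu²⁺]^3.
From E = E° − (0.0592/n) log Q: log Q = (E° − E)·n/0.0592 = (+2.01 − (+2.010))·6/0.0592 = 0.0000.
So 3·log[Cu²⁺] = 2·log(0.0562) − log Q = -2.5005 − (0.0000) = -2.5005; log[Cu²⁺] = -2.5005 / 3 = -0.8335; [Cu²⁺] = 10^(-0.8335) ≈ 0.15 M.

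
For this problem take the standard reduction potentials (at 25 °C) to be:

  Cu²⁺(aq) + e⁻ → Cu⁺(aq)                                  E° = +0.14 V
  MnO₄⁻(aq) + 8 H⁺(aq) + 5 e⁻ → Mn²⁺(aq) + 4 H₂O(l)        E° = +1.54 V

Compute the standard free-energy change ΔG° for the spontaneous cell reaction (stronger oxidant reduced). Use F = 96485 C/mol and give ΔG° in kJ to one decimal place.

MnO₄⁻/Mn²⁺ (E° = +1.54 V) is the cathode; Cu²⁺/Cu⁺ (E° = +0.14 V) is the anode, so E°cell = +1.40 V.
Balancing electrons gives n = 5 (lcm of 5 and 1).
ΔG° = −nFE° = −(5)(96485)(+1.40) = -675,395 J = -675.4 kJ.

-675.4 kJ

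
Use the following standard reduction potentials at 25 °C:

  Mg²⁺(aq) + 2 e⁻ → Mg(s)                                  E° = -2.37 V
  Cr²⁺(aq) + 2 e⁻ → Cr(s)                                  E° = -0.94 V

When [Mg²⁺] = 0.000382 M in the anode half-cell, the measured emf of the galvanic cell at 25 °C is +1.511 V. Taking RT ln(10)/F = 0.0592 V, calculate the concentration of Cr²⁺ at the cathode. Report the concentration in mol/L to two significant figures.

0.21 M

Cr²⁺/Cr is the cathode, Mg²⁺/Mg the anode: E°cell = +1.43 V, n = 2.
Overall reaction: Cr²⁺(aq) + Mg(s) → Cr(s) + Mg²⁺(aq); Q = [Mg²⁺]^1/[Cr²⁺]^1.
From E = E° − (0.0592/n) log Q: log Q = (E° − E)·n/0.0592 = (+1.43 − (+1.511))·2/0.0592 = -2.7365.
So 1·log[Cr²⁺] = 1·log(0.000382) − log Q = -3.4179 − (-2.7365) = -0.6814; [Cr²⁺] = 10^(-0.6814) ≈ 0.21 M.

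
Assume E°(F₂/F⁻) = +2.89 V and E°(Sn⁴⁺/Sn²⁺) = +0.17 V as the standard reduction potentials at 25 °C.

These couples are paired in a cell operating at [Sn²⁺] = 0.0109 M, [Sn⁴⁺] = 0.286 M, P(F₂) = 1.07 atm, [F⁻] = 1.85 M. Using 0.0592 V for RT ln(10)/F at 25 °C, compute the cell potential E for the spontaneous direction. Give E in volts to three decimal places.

F₂/F⁻ is the cathode (higher E°), Sn⁴⁺/Sn²⁺ the anode: E°cell = +2.89 − (+0.17) = +2.72 V, n = 2.
Overall: F₂(g) + Sn²⁺(aq) → 2 F⁻(aq) + Sn⁴⁺(aq)
Q = [F⁻]^2·[Sn⁴⁺] / (P(F₂)·[Sn²⁺]); log Q = 1.924.
E = E° − (0.0592/n) log Q = +2.72 − (0.0592/2)(1.924) = +2.663 V.

+2.663 V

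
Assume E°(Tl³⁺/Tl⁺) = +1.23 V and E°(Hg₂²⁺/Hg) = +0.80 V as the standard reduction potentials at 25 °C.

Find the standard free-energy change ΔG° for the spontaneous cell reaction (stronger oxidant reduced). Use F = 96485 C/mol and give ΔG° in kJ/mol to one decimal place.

Tl³⁺/Tl⁺ (E° = +1.23 V) is the cathode; Hg₂²⁺/Hg (E° = +0.80 V) is the anode, so E°cell = +0.43 V.
Balancing electrons gives n = 2 (lcm of 2 and 2).
ΔG° = −nFE° = −(2)(96485)(+0.43) = -82,977 J = -83.0 kJ/mol.

-83.0 kJ/mol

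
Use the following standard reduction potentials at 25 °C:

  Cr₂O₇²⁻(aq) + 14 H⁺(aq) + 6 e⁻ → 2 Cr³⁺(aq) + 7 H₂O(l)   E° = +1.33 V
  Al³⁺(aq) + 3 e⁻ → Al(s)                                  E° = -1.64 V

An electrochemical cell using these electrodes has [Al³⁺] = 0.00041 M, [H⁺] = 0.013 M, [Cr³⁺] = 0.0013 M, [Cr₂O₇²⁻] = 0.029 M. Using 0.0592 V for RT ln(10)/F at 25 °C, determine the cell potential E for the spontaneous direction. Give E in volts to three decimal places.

+2.818 V

Cr₂O₇²⁻/Cr³⁺ is the cathode (higher E°), Al³⁺/Al the anode: E°cell = +1.33 − (-1.64) = +2.97 V, n = 6.
Overall: Cr₂O₇²⁻(aq) + 14 H⁺(aq) + 2 Al(s) → 2 Cr³⁺(aq) + 7 H₂O(l) + 2 Al³⁺(aq)
Q = [Cr³⁺]^2·[Al³⁺]^2 / ([Cr₂O₇²⁻]·[H⁺]^14); log Q = 15.396.
E = E° − (0.0592/n) log Q = +2.97 − (0.0592/6)(15.396) = +2.818 V.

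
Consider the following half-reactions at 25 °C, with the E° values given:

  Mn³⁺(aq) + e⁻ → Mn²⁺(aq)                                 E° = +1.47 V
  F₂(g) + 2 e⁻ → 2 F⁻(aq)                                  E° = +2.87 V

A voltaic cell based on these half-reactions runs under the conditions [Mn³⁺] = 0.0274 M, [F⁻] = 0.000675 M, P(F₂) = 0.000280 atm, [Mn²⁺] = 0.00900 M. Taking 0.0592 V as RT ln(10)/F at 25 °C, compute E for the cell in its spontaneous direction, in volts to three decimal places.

F₂/F⁻ is the cathode (higher E°), Mn³⁺/Mn²⁺ the anode: E°cell = +2.87 − (+1.47) = +1.40 V, n = 2.
Overall: F₂(g) + 2 Mn²⁺(aq) → 2 F⁻(aq) + 2 Mn³⁺(aq)
Q = [F⁻]^2·[Mn³⁺]^2 / (P(F₂)·[Mn²⁺]^2); log Q = -1.822.
E = E° − (0.0592/n) log Q = +1.40 − (0.0592/2)(-1.822) = +1.454 V.

+1.454 V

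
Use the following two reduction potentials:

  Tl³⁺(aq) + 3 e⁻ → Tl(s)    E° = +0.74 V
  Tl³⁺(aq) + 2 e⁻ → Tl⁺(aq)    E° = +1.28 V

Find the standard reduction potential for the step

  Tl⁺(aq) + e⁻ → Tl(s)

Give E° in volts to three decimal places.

-0.340 V

Sequential free energies add, so n₃E°₃ = n₁E°₁ + n₂E°₂.
With n₃ = 3, and the known step contributing 2×(+1.28) V, the unknown satisfies 1·E° = 3×(+0.74) − 2×(+1.28) = -0.340.
E° = -0.340 / 1 = -0.340 V.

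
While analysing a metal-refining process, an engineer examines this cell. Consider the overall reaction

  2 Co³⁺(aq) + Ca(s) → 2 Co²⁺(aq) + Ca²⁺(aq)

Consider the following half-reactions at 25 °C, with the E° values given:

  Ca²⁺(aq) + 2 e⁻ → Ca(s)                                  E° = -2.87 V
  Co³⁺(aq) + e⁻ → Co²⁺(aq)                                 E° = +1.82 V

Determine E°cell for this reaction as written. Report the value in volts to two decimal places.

The Co³⁺/Co²⁺ couple has the higher reduction potential, so it is the cathode; Ca²⁺/Ca is oxidised at the anode.
E°cell = E°(cathode) − E°(anode) = (+1.82) − (-2.87) = +4.69 V.

+4.69 V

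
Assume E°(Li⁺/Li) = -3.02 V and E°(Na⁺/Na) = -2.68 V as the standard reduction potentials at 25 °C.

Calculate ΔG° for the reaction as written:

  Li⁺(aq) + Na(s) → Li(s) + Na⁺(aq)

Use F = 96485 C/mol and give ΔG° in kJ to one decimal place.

+32.8 kJ

As written, Li⁺/Li is reduced (cathode) and Na⁺/Na is oxidised (anode), so E°cell = (-3.02) − (-2.68) = -0.34 V.
Balancing electrons gives n = 1.
ΔG° = −nFE° = −(1)(96485)(-0.34) = 32,805 J = +32.8 kJ.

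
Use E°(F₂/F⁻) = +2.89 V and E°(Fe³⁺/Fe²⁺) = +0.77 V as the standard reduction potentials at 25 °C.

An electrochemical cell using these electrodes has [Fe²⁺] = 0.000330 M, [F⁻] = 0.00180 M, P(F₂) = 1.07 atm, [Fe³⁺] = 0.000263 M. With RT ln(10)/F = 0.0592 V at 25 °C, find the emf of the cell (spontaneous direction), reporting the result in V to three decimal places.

F₂/F⁻ is the cathode (higher E°), Fe³⁺/Fe²⁺ the anode: E°cell = +2.89 − (+0.77) = +2.12 V, n = 2.
Overall: F₂(g) + 2 Fe²⁺(aq) → 2 F⁻(aq) + 2 Fe³⁺(aq)
Q = [F⁻]^2·[Fe³⁺]^2 / (P(F₂)·[Fe²⁺]^2); log Q = -5.716.
E = E° − (0.0592/n) log Q = +2.12 − (0.0592/2)(-5.716) = +2.289 V.

+2.289 V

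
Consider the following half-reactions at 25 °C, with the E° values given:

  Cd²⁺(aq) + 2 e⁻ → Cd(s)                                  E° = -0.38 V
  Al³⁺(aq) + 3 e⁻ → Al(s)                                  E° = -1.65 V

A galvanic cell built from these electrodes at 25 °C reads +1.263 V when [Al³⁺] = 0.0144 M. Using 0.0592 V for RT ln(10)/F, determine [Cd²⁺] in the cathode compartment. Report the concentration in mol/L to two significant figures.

Cd²⁺/Cd is the cathode, Al³⁺/Al the anode: E°cell = +1.27 V, n = 6.
Overall reaction: 3 Cd²⁺(aq) + 2 Al(s) → 3 Cd(s) + 2 Al³⁺(aq); Q = [Al³⁺]^2/[Cd²⁺]^3.
From E = E° − (0.0592/n) log Q: log Q = (E° − E)·n/0.0592 = (+1.27 − (+1.263))·6/0.0592 = 0.7095.
So 3·log[Cd²⁺] = 2·log(0.0144) − log Q = -3.6833 − (0.7095) = -4.3928; log[Cd²⁺] = -4.3928 / 3 = -1.4643; [Cd²⁺] = 10^(-1.4643) ≈ 0.034 M.

0.034 M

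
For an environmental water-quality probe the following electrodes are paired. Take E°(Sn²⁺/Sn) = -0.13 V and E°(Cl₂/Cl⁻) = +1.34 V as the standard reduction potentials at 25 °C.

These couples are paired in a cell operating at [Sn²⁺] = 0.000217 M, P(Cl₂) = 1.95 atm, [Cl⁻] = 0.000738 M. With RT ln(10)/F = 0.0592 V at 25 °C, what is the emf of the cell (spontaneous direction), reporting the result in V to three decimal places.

+1.772 V

Cl₂/Cl⁻ is the cathode (higher E°), Sn²⁺/Sn the anode: E°cell = +1.34 − (-0.13) = +1.47 V, n = 2.
Overall: Cl₂(g) + Sn(s) → 2 Cl⁻(aq) + Sn²⁺(aq)
Q = [Cl⁻]^2·[Sn²⁺] / (P(Cl₂)); log Q = -10.217.
E = E° − (0.0592/n) log Q = +1.47 − (0.0592/2)(-10.217) = +1.772 V.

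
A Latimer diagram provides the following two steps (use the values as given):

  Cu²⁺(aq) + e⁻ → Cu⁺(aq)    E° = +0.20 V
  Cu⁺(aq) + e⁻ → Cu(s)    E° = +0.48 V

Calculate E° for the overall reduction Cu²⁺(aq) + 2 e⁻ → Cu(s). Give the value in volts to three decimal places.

Standard free energies of sequential steps add: ΔG°₃ = ΔG°₁ + ΔG°₂, so n₃E°₃ = n₁E°₁ + n₂E°₂.
E°₃ = (1×+0.20 + 1×+0.48) / 2 = (+0.680) / 2 = +0.340 V.

+0.340 V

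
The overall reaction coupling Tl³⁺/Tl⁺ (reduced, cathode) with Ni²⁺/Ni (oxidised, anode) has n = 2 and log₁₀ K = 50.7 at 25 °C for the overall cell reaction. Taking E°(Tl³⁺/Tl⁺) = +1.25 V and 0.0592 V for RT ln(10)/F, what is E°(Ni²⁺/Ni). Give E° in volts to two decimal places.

-0.25 V

E°cell = (0.0592/n)·log K = (0.0592/2)(50.7) = +1.501 V.
Since Tl³⁺/Tl⁺ is the cathode and Ni²⁺/Ni the anode, E°cell = E°(Tl³⁺/Tl⁺) − E°(Ni²⁺/Ni).
So E°(Ni²⁺/Ni) = E°(Tl³⁺/Tl⁺) − E°cell = (+1.25) − (+1.501) = -0.25 V.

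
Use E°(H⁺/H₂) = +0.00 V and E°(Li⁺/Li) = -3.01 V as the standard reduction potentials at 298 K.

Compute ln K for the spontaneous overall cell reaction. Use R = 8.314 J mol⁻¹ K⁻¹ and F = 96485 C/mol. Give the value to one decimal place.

234.4

Cathode: H⁺/H₂; anode: Li⁺/Li. E°cell = (+0.00) − (-3.01) = +3.01 V, with n = 2.
ΔG° = −nFE° = −RT ln K, so ln K = nFE°/(RT) = (2)(96485)(+3.01) / ((8.314)(298)) = 234.439.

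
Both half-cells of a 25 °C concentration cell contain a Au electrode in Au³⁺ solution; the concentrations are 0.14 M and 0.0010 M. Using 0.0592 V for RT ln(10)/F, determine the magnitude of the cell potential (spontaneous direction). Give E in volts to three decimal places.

+0.042 V

For a concentration cell E°cell = 0. The 0.14 M side is the cathode (reduction is favoured where [Au³⁺] is higher).
With n = 3, E = −(0.0592/3) log([Au³⁺]ₐₙ/[Au³⁺]꜀ₐₜ) = −(0.0592/3) log(0.001/0.14) = −(0.0592/3)(-2.146) = +0.042 V.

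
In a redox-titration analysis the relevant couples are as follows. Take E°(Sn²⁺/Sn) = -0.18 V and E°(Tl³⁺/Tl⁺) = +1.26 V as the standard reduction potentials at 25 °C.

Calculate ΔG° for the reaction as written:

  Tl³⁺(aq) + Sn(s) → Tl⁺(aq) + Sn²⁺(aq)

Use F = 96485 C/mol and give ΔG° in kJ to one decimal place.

As written, Tl³⁺/Tl⁺ is reduced (cathode) and Sn²⁺/Sn is oxidised (anode), so E°cell = (+1.26) − (-0.18) = +1.44 V.
Balancing electrons gives n = 2.
ΔG° = −nFE° = −(2)(96485)(+1.44) = -277,877 J = -277.9 kJ.

-277.9 kJ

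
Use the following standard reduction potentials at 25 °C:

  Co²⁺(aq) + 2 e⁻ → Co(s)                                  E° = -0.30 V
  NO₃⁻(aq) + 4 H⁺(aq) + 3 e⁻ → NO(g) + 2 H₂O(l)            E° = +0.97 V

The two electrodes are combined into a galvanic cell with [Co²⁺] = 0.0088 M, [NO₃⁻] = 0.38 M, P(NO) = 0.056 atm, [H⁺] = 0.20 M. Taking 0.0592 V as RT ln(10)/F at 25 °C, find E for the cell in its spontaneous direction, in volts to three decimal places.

NO₃⁻/NO is the cathode (higher E°), Co²⁺/Co the anode: E°cell = +0.97 − (-0.30) = +1.27 V, n = 6.
Overall: 2 NO₃⁻(aq) + 8 H⁺(aq) + 3 Co(s) → 2 NO(g) + 4 H₂O(l) + 3 Co²⁺(aq)
Q = P(NO)^2·[Co²⁺]^3 / ([NO₃⁻]^2·[H⁺]^8); log Q = -2.238.
E = E° − (0.0592/n) log Q = +1.27 − (0.0592/6)(-2.238) = +1.292 V.

+1.292 V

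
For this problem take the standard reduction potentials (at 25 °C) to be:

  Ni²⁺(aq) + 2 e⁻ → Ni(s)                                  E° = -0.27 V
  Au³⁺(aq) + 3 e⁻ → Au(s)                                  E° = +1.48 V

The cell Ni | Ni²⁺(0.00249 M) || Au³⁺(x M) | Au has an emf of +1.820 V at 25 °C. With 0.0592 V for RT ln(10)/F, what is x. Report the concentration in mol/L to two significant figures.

0.44 M

Au³⁺/Au is the cathode, Ni²⁺/Ni the anode: E°cell = +1.75 V, n = 6.
Overall reaction: 2 Au³⁺(aq) + 3 Ni(s) → 2 Au(s) + 3 Ni²⁺(aq); Q = [Ni²⁺]^3/[Au³⁺]^2.
From E = E° − (0.0592/n) log Q: log Q = (E° − E)·n/0.0592 = (+1.75 − (+1.820))·6/0.0592 = -7.0946.
So 2·log[Au³⁺] = 3·log(0.00249) − log Q = -7.8114 − (-7.0946) = -0.7168; log[Au³⁺] = -0.7168 / 2 = -0.3584; [Au³⁺] = 10^(-0.3584) ≈ 0.44 M.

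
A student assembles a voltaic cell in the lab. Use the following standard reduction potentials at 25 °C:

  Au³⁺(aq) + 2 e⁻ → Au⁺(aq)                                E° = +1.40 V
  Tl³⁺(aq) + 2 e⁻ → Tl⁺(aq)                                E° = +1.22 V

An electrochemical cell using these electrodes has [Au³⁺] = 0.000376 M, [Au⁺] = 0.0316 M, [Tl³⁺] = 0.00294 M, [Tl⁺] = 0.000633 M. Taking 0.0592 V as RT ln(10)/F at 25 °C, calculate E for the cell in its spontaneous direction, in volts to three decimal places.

+0.103 V

Au³⁺/Au⁺ is the cathode (higher E°), Tl³⁺/Tl⁺ the anode: E°cell = +1.40 − (+1.22) = +0.18 V, n = 2.
Overall: Au³⁺(aq) + Tl⁺(aq) → Au⁺(aq) + Tl³⁺(aq)
Q = [Au⁺]·[Tl³⁺] / ([Au³⁺]·[Tl⁺]); log Q = 2.591.
E = E° − (0.0592/n) log Q = +0.18 − (0.0592/2)(2.591) = +0.103 V.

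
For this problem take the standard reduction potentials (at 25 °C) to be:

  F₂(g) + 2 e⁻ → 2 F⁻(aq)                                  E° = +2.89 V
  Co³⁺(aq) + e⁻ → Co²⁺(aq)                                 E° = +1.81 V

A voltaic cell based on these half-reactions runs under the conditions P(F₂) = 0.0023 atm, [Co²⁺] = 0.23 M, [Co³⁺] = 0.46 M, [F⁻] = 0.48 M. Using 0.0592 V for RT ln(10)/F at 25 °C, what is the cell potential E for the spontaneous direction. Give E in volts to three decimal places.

+1.003 V

F₂/F⁻ is the cathode (higher E°), Co³⁺/Co²⁺ the anode: E°cell = +2.89 − (+1.81) = +1.08 V, n = 2.
Overall: F₂(g) + 2 Co²⁺(aq) → 2 F⁻(aq) + 2 Co³⁺(aq)
Q = [F⁻]^2·[Co³⁺]^2 / (P(F₂)·[Co²⁺]^2); log Q = 2.603.
E = E° − (0.0592/n) log Q = +1.08 − (0.0592/2)(2.603) = +1.003 V.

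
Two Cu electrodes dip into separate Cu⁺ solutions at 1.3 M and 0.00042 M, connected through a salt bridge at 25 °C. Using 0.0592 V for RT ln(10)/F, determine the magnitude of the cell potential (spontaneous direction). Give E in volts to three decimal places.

+0.207 V

For a concentration cell E°cell = 0. The 1.3 M side is the cathode (reduction is favoured where [Cu⁺] is higher).
With n = 1, E = −(0.0592/1) log([Cu⁺]ₐₙ/[Cu⁺]꜀ₐₜ) = −(0.0592/1) log(0.00042/1.3) = −(0.0592/1)(-3.491) = +0.207 V.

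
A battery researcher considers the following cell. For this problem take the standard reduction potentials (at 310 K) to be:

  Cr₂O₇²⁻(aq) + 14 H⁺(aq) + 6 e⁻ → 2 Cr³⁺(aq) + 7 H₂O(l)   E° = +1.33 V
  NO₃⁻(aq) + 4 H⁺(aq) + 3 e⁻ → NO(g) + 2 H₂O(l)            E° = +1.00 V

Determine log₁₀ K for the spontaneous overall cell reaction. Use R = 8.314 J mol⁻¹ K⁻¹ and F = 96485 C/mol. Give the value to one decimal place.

Cathode: Cr₂O₇²⁻/Cr³⁺; anode: NO₃⁻/NO. E°cell = (+1.33) − (+1.00) = +0.33 V, with n = 6.
ΔG° = −nFE° = −RT ln K, so ln K = nFE°/(RT) = (6)(96485)(+0.33) / ((8.314)(310)) = 74.123.
log₁₀ K = 74.123 / ln 10 = 32.2.

32.2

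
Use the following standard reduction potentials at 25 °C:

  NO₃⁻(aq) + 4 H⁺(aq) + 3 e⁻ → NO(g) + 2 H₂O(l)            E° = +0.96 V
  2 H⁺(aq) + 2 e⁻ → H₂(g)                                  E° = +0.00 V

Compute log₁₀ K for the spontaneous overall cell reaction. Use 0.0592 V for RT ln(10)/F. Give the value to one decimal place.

97.3

Cathode: NO₃⁻/NO; anode: H⁺/H₂. E°cell = +0.96 V, n = 6.
log K = nE°cell / 0.0592 = (6)(+0.96) / 0.0592 = 97.3.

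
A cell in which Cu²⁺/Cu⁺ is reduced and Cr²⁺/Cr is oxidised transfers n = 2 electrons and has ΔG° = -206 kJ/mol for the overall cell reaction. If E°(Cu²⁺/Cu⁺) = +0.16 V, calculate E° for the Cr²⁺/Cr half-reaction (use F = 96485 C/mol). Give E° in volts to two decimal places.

E°cell = −ΔG°/(nF) = −(-206×10³)/((2)(96485)) = +1.068 V.
Since Cu²⁺/Cu⁺ is the cathode and Cr²⁺/Cr the anode, E°cell = E°(Cu²⁺/Cu⁺) − E°(Cr²⁺/Cr).
So E°(Cr²⁺/Cr) = E°(Cu²⁺/Cu⁺) − E°cell = (+0.16) − (+1.068) = -0.91 V.

-0.91 V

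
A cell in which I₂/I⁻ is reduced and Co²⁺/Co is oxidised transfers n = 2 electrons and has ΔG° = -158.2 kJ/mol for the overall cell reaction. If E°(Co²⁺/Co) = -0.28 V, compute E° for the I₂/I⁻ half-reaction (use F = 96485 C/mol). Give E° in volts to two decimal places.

E°cell = −ΔG°/(nF) = −(-158.2×10³)/((2)(96485)) = +0.820 V.
Since I₂/I⁻ is the cathode and Co²⁺/Co the anode, E°cell = E°(I₂/I⁻) − E°(Co²⁺/Co).
So E°(I₂/I⁻) = E°cell + E°(Co²⁺/Co) = +0.820 + (-0.28) = +0.54 V.

+0.54 V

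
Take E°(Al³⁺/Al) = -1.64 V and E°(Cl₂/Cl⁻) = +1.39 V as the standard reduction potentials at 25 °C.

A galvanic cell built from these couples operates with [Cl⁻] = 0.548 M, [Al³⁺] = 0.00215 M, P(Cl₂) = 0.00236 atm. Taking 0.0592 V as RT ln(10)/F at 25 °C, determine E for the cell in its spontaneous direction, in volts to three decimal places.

Cl₂/Cl⁻ is the cathode (higher E°), Al³⁺/Al the anode: E°cell = +1.39 − (-1.64) = +3.03 V, n = 6.
Overall: 3 Cl₂(g) + 2 Al(s) → 6 Cl⁻(aq) + 2 Al³⁺(aq)
Q = [Cl⁻]^6·[Al³⁺]^2 / (P(Cl₂)^3); log Q = 0.979.
E = E° − (0.0592/n) log Q = +3.03 − (0.0592/6)(0.979) = +3.020 V.

+3.020 V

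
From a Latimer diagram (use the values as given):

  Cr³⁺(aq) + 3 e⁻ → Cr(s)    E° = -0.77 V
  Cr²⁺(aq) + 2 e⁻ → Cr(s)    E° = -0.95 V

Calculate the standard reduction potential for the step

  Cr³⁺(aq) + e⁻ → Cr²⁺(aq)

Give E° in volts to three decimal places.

-0.410 V

Sequential free energies add, so n₃E°₃ = n₁E°₁ + n₂E°₂.
With n₃ = 3, and the known step contributing 2×(-0.95) V, the unknown satisfies 1·E° = 3×(-0.77) − 2×(-0.95) = -0.410.
E° = -0.410 / 1 = -0.410 V.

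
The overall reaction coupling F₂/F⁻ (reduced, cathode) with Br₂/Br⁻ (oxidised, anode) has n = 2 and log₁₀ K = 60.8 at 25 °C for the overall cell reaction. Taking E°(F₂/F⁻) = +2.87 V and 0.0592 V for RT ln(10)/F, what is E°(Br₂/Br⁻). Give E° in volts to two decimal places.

E°cell = (0.0592/n)·log K = (0.0592/2)(60.8) = +1.800 V.
Since F₂/F⁻ is the cathode and Br₂/Br⁻ the anode, E°cell = E°(F₂/F⁻) − E°(Br₂/Br⁻).
So E°(Br₂/Br⁻) = E°(F₂/F⁻) − E°cell = (+2.87) − (+1.800) = +1.07 V.

+1.07 V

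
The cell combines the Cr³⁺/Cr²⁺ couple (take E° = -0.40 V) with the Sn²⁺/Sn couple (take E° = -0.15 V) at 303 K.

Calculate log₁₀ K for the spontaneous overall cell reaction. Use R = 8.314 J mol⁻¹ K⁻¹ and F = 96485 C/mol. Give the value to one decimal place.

Cathode: Sn²⁺/Sn; anode: Cr³⁺/Cr²⁺. E°cell = (-0.15) − (-0.40) = +0.25 V, with n = 2.
ΔG° = −nFE° = −RT ln K, so ln K = nFE°/(RT) = (2)(96485)(+0.25) / ((8.314)(303)) = 19.150.
log₁₀ K = 19.150 / ln 10 = 8.3.

8.3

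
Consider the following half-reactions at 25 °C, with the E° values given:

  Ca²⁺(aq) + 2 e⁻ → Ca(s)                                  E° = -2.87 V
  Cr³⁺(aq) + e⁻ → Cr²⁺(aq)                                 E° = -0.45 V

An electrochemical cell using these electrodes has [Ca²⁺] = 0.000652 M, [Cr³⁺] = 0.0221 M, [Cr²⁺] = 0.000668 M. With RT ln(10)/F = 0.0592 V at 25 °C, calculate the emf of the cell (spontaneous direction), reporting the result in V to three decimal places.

Cr³⁺/Cr²⁺ is the cathode (higher E°), Ca²⁺/Ca the anode: E°cell = -0.45 − (-2.87) = +2.42 V, n = 2.
Overall: 2 Cr³⁺(aq) + Ca(s) → 2 Cr²⁺(aq) + Ca²⁺(aq)
Q = [Cr²⁺]^2·[Ca²⁺] / ([Cr³⁺]^2); log Q = -6.225.
E = E° − (0.0592/n) log Q = +2.42 − (0.0592/2)(-6.225) = +2.604 V.

+2.604 V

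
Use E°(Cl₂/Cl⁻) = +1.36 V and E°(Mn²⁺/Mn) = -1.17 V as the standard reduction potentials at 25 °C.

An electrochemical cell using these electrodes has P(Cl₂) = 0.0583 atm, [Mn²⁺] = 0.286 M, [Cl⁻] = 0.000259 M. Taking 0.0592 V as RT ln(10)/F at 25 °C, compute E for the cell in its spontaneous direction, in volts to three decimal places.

+2.722 V

Cl₂/Cl⁻ is the cathode (higher E°), Mn²⁺/Mn the anode: E°cell = +1.36 − (-1.17) = +2.53 V, n = 2.
Overall: Cl₂(g) + Mn(s) → 2 Cl⁻(aq) + Mn²⁺(aq)
Q = [Cl⁻]^2·[Mn²⁺] / (P(Cl₂)); log Q = -6.483.
E = E° − (0.0592/n) log Q = +2.53 − (0.0592/2)(-6.483) = +2.722 V.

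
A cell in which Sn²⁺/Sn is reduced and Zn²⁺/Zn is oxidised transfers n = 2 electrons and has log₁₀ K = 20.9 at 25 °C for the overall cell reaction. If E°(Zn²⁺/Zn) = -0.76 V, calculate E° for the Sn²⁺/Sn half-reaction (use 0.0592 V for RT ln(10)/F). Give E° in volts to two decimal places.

E°cell = (0.0592/n)·log K = (0.0592/2)(20.9) = +0.619 V.
Since Sn²⁺/Sn is the cathode and Zn²⁺/Zn the anode, E°cell = E°(Sn²⁺/Sn) − E°(Zn²⁺/Zn).
So E°(Sn²⁺/Sn) = E°cell + E°(Zn²⁺/Zn) = +0.619 + (-0.76) = -0.14 V.

-0.14 V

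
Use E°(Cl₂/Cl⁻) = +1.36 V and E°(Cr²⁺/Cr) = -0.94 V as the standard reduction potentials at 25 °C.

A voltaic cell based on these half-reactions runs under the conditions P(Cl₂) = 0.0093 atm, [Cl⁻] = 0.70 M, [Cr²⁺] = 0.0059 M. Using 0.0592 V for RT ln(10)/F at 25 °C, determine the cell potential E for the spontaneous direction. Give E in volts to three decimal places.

+2.315 V

Cl₂/Cl⁻ is the cathode (higher E°), Cr²⁺/Cr the anode: E°cell = +1.36 − (-0.94) = +2.30 V, n = 2.
Overall: Cl₂(g) + Cr(s) → 2 Cl⁻(aq) + Cr²⁺(aq)
Q = [Cl⁻]^2·[Cr²⁺] / (P(Cl₂)); log Q = -0.507.
E = E° − (0.0592/n) log Q = +2.30 − (0.0592/2)(-0.507) = +2.315 V.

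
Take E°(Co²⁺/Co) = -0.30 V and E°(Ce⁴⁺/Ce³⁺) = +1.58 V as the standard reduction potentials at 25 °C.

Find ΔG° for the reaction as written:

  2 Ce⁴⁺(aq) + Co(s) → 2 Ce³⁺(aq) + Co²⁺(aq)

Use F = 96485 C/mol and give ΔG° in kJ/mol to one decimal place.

As written, Ce⁴⁺/Ce³⁺ is reduced (cathode) and Co²⁺/Co is oxidised (anode), so E°cell = (+1.58) − (-0.30) = +1.88 V.
Balancing electrons gives n = 2.
ΔG° = −nFE° = −(2)(96485)(+1.88) = -362,784 J = -362.8 kJ/mol.

-362.8 kJ/mol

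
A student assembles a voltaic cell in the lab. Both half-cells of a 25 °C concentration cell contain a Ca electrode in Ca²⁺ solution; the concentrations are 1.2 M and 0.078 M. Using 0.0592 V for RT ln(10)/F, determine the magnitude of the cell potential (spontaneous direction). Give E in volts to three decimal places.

+0.035 V

For a concentration cell E°cell = 0. The 1.2 M side is the cathode (reduction is favoured where [Ca²⁺] is higher).
With n = 2, E = −(0.0592/2) log([Ca²⁺]ₐₙ/[Ca²⁺]꜀ₐₜ) = −(0.0592/2) log(0.078/1.2) = −(0.0592/2)(-1.187) = +0.035 V.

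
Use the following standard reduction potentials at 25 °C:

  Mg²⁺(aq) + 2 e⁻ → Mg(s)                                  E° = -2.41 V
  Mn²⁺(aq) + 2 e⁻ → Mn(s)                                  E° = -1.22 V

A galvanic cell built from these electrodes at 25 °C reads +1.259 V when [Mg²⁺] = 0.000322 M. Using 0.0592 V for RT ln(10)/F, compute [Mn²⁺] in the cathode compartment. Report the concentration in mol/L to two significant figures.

Mn²⁺/Mn is the cathode, Mg²⁺/Mg the anode: E°cell = +1.19 V, n = 2.
Overall reaction: Mn²⁺(aq) + Mg(s) → Mn(s) + Mg²⁺(aq); Q = [Mg²⁺]^1/[Mn²⁺]^1.
From E = E° − (0.0592/n) log Q: log Q = (E° − E)·n/0.0592 = (+1.19 − (+1.259))·2/0.0592 = -2.3311.
So 1·log[Mn²⁺] = 1·log(0.000322) − log Q = -3.4921 − (-2.3311) = -1.1610; [Mn²⁺] = 10^(-1.1610) ≈ 0.069 M.

0.069 M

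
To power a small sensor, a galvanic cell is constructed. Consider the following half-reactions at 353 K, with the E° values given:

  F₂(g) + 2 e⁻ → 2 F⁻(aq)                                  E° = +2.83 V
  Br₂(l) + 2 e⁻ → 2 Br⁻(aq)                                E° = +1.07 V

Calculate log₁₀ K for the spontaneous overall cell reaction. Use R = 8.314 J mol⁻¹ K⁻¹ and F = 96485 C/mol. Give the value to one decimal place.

50.3

Cathode: F₂/F⁻; anode: Br₂/Br⁻. E°cell = (+2.83) − (+1.07) = +1.76 V, with n = 2.
ΔG° = −nFE° = −RT ln K, so ln K = nFE°/(RT) = (2)(96485)(+1.76) / ((8.314)(353)) = 115.722.
log₁₀ K = 115.722 / ln 10 = 50.3.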